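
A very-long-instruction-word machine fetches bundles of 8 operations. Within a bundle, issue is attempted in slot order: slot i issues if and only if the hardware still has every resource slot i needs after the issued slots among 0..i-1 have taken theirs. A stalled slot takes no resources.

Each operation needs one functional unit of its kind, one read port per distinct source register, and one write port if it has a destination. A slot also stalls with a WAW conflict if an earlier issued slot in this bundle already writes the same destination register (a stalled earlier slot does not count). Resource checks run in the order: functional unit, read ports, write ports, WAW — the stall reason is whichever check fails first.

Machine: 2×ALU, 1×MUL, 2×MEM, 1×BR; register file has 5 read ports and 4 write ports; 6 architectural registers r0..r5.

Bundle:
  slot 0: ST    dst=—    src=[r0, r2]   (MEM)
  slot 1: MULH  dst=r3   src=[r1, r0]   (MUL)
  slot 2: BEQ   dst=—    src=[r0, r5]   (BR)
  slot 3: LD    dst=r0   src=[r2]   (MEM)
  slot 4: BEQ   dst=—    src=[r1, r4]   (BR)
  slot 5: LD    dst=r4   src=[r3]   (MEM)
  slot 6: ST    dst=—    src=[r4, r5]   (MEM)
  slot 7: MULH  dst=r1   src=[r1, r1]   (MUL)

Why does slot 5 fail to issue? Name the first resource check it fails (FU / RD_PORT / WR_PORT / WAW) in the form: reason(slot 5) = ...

reason(slot 5) = FU

slot 0 (MEM): ISSUE — free A2,Mu1,Ld1,B1 rp3 wp4
slot 1 (MUL): ISSUE — free A2,Mu0,Ld1,B1 rp1 wp3
slot 2 (BR): stall RD_PORT — free A2,Mu0,Ld1,B1 rp1 wp3
slot 3 (MEM): ISSUE — free A2,Mu0,Ld0,B1 rp0 wp2
slot 4 (BR): stall RD_PORT — free A2,Mu0,Ld0,B1 rp0 wp2
slot 5 (MEM): stall FU — free A2,Mu0,Ld0,B1 rp0 wp2
slot 6 (MEM): stall FU — free A2,Mu0,Ld0,B1 rp0 wp2
slot 7 (MUL): stall FU — free A2,Mu0,Ld0,B1 rp0 wp2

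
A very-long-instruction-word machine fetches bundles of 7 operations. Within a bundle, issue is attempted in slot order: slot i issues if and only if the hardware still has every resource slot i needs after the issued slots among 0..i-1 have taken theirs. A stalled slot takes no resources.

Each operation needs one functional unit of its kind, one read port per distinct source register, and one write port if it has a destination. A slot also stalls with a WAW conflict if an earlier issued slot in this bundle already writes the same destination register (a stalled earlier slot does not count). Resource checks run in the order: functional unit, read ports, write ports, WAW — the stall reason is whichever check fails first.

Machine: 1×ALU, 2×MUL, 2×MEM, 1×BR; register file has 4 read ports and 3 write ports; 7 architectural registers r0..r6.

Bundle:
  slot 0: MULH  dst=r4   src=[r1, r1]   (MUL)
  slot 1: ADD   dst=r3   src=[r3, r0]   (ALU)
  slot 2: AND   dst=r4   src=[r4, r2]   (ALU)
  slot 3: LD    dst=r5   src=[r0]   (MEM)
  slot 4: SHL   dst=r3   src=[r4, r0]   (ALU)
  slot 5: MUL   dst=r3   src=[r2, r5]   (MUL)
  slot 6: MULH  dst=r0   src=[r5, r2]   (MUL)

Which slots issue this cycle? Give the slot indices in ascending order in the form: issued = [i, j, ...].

issued = [0, 1, 3]

  0. MUL→r4 ⇒ go  {1A/1Mu/2Ld/1B | 3r 2w}
  1. ALU→r3 ⇒ go  {0A/1Mu/2Ld/1B | 1r 1w}
  2. ALU→r4 ⇒ no(FU)  {0A/1Mu/2Ld/1B | 1r 1w}
  3. MEM→r5 ⇒ go  {0A/1Mu/1Ld/1B | 0r 0w}
  4. ALU→r3 ⇒ no(FU)  {0A/1Mu/1Ld/1B | 0r 0w}
  5. MUL→r3 ⇒ no(RD_PORT)  {0A/1Mu/1Ld/1B | 0r 0w}
  6. MUL→r0 ⇒ no(RD_PORT)  {0A/1Mu/1Ld/1B | 0r 0w}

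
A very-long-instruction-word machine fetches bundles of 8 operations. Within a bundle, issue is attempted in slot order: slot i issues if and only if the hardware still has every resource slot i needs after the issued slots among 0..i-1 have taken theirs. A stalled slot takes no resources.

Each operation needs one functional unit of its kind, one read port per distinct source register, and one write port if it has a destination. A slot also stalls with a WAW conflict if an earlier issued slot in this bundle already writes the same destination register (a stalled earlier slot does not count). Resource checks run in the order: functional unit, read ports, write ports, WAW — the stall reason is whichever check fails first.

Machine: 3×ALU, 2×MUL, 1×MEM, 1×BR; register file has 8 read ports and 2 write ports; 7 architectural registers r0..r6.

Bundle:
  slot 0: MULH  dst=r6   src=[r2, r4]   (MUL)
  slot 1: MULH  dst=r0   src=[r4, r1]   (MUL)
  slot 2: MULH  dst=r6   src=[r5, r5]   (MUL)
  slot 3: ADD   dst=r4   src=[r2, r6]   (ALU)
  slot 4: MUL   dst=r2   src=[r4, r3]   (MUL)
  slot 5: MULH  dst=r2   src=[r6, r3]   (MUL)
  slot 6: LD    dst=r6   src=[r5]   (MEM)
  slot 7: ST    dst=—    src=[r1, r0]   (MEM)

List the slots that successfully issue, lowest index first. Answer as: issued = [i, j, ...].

  0. MUL→r6 ⇒ go  {3A/1Mu/1Ld/1B | 6r 1w}
  1. MUL→r0 ⇒ go  {3A/0Mu/1Ld/1B | 4r 0w}
  2. MUL→r6 ⇒ no(FU)  {3A/0Mu/1Ld/1B | 4r 0w}
  3. ALU→r4 ⇒ no(WR_PORT)  {3A/0Mu/1Ld/1B | 4r 0w}
  4. MUL→r2 ⇒ no(FU)  {3A/0Mu/1Ld/1B | 4r 0w}
  5. MUL→r2 ⇒ no(FU)  {3A/0Mu/1Ld/1B | 4r 0w}
  6. MEM→r6 ⇒ no(WR_PORT)  {3A/0Mu/1Ld/1B | 4r 0w}
  7. MEM ⇒ go  {3A/0Mu/0Ld/1B | 2r 0w}

issued = [0, 1, 7]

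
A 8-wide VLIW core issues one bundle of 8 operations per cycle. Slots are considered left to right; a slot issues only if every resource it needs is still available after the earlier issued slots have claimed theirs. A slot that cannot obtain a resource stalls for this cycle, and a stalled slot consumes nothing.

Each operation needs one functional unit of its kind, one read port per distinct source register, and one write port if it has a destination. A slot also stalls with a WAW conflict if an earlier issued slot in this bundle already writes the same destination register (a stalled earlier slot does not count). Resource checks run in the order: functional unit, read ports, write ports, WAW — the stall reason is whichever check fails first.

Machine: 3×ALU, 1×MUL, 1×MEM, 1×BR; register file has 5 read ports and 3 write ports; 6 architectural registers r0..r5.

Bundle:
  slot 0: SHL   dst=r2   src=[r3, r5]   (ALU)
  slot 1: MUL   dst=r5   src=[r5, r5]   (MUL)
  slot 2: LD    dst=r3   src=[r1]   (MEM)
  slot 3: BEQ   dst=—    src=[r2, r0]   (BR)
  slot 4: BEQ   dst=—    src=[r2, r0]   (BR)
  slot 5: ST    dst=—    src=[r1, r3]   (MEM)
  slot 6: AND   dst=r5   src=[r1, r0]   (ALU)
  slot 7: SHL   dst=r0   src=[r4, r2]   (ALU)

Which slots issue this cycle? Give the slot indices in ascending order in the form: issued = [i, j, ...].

issued = [0, 1, 2]

slot 0 (ALU): ISSUE — free A2,Mu1,Ld1,B1 rp3 wp2
slot 1 (MUL): ISSUE — free A2,Mu0,Ld1,B1 rp2 wp1
slot 2 (MEM): ISSUE — free A2,Mu0,Ld0,B1 rp1 wp0
slot 3 (BR): stall RD_PORT — free A2,Mu0,Ld0,B1 rp1 wp0
slot 4 (BR): stall RD_PORT — free A2,Mu0,Ld0,B1 rp1 wp0
slot 5 (MEM): stall FU — free A2,Mu0,Ld0,B1 rp1 wp0
slot 6 (ALU): stall RD_PORT — free A2,Mu0,Ld0,B1 rp1 wp0
slot 7 (ALU): stall RD_PORT — free A2,Mu0,Ld0,B1 rp1 wp0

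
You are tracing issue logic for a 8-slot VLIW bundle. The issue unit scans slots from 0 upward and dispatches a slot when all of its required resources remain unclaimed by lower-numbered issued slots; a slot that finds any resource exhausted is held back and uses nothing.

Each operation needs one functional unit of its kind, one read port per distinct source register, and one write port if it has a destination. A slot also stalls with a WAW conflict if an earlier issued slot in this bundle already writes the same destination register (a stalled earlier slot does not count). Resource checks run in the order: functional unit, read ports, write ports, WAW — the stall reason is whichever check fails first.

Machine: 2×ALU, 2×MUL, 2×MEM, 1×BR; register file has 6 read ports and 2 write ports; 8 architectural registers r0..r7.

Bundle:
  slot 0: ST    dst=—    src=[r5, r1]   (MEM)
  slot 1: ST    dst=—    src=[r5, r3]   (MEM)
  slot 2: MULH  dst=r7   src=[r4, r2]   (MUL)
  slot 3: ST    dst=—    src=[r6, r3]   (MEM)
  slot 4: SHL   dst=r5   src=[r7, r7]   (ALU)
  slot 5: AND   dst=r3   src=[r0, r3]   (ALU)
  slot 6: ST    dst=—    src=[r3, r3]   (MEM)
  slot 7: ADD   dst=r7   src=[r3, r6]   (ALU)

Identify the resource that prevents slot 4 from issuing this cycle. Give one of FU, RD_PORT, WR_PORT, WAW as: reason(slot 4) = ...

reason(slot 4) = RD_PORT

[0] MEM needs rd=2 wr=0: ok; after: ALU=2 MUL=2 MEM=1 BR=1, R=4, W=2
[1] MEM needs rd=2 wr=0: ok; after: ALU=2 MUL=2 MEM=0 BR=1, R=2, W=2
[2] MUL needs rd=2 wr=1: ok; after: ALU=2 MUL=1 MEM=0 BR=1, R=0, W=1
[3] MEM needs rd=2 wr=0: FU; after: ALU=2 MUL=1 MEM=0 BR=1, R=0, W=1
[4] ALU needs rd=1 wr=1: RD_PORT; after: ALU=2 MUL=1 MEM=0 BR=1, R=0, W=1
[5] ALU needs rd=2 wr=1: RD_PORT; after: ALU=2 MUL=1 MEM=0 BR=1, R=0, W=1
[6] MEM needs rd=1 wr=0: FU; after: ALU=2 MUL=1 MEM=0 BR=1, R=0, W=1
[7] ALU needs rd=2 wr=1: RD_PORT; after: ALU=2 MUL=1 MEM=0 BR=1, R=0, W=1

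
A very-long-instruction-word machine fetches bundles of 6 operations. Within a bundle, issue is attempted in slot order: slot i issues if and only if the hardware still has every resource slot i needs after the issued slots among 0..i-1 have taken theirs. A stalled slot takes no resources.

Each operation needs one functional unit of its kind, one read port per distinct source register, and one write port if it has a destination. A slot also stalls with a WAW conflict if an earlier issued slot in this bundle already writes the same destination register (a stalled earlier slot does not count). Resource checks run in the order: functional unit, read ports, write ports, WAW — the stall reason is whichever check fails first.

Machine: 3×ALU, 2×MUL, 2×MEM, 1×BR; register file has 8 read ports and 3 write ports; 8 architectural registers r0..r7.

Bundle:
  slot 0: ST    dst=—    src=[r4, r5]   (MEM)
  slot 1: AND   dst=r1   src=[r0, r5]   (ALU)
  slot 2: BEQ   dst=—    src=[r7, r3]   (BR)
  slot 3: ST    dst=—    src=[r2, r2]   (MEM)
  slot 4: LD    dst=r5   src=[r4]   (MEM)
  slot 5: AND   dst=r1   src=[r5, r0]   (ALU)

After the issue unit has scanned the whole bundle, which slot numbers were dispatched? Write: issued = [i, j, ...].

  0. MEM ⇒ go  {3A/2Mu/1Ld/1B | 6r 3w}
  1. ALU→r1 ⇒ go  {2A/2Mu/1Ld/1B | 4r 2w}
  2. BR ⇒ go  {2A/2Mu/1Ld/0B | 2r 2w}
  3. MEM ⇒ go  {2A/2Mu/0Ld/0B | 1r 2w}
  4. MEM→r5 ⇒ no(FU)  {2A/2Mu/0Ld/0B | 1r 2w}
  5. ALU→r1 ⇒ no(RD_PORT)  {2A/2Mu/0Ld/0B | 1r 2w}

issued = [0, 1, 2, 3]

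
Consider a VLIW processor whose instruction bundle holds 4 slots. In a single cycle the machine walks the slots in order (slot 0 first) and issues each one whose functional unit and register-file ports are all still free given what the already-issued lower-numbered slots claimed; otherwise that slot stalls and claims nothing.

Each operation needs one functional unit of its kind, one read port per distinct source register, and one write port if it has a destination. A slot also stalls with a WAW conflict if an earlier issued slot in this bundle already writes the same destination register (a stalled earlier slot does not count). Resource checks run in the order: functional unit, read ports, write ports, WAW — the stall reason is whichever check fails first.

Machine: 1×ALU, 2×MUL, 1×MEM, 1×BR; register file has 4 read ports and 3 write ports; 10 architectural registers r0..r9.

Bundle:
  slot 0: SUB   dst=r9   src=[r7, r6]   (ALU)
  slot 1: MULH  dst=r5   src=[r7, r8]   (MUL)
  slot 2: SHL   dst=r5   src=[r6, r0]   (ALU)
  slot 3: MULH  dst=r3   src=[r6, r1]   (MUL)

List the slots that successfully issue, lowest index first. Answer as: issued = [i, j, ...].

issued = [0, 1]

  0. ALU→r9 ⇒ go  {0A/2Mu/1Ld/1B | 2r 2w}
  1. MUL→r5 ⇒ go  {0A/1Mu/1Ld/1B | 0r 1w}
  2. ALU→r5 ⇒ no(FU)  {0A/1Mu/1Ld/1B | 0r 1w}
  3. MUL→r3 ⇒ no(RD_PORT)  {0A/1Mu/1Ld/1B | 0r 1w}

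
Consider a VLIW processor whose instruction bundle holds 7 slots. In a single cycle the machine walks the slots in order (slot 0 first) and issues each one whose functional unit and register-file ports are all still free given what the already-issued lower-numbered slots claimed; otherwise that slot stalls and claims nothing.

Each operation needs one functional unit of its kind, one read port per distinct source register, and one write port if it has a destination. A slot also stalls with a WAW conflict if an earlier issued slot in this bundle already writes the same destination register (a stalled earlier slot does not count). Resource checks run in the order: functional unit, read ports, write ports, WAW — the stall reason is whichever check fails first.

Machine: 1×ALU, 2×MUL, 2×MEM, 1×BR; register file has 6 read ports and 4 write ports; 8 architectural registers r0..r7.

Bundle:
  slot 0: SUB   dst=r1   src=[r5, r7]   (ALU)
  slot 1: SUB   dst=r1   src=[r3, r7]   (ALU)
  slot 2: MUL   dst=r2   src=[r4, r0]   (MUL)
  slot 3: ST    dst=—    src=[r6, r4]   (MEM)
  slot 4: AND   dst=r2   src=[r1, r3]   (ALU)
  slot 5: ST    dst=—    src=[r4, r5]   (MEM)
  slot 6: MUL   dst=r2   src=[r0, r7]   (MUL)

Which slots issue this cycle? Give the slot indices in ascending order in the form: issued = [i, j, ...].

issued = [0, 2, 3]

(0) want 1×ALU +2rd +1wr — yes → AL0|MU2|ME2|BR1|rd4|wr3
(1) want 1×ALU +2rd +1wr — FU → AL0|MU2|ME2|BR1|rd4|wr3
(2) want 1×MUL +2rd +1wr — yes → AL0|MU1|ME2|BR1|rd2|wr2
(3) want 1×MEM +2rd +0wr — yes → AL0|MU1|ME1|BR1|rd0|wr2
(4) want 1×ALU +2rd +1wr — FU → AL0|MU1|ME1|BR1|rd0|wr2
(5) want 1×MEM +2rd +0wr — RD_PORT → AL0|MU1|ME1|BR1|rd0|wr2
(6) want 1×MUL +2rd +1wr — RD_PORT → AL0|MU1|ME1|BR1|rd0|wr2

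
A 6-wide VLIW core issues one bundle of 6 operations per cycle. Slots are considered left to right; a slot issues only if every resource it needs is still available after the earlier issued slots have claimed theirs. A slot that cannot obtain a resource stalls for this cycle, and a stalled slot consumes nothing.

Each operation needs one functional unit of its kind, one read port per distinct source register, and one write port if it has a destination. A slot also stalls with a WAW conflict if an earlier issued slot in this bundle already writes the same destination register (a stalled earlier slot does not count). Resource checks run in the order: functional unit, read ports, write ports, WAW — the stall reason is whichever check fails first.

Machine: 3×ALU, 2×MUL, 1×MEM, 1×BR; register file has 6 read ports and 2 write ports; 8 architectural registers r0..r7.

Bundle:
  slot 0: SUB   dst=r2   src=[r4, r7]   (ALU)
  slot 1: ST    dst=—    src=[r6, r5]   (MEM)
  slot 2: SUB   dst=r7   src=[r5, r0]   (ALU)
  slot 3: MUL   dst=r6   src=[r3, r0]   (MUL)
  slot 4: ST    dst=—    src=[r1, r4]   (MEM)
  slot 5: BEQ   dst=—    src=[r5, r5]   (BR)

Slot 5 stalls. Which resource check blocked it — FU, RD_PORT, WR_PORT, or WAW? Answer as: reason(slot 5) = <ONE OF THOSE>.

reason(slot 5) = RD_PORT

#0 ALU src=r4,r7 dispatched  <A:2 Mu:2 Ld:1 B:1 rd:4 wr:1>
#1 MEM src=r6,r5 dispatched  <A:2 Mu:2 Ld:0 B:1 rd:2 wr:1>
#2 ALU src=r5,r0 dispatched  <A:1 Mu:2 Ld:0 B:1 rd:0 wr:0>
#3 MUL src=r3,r0 held:RD_PORT  <A:1 Mu:2 Ld:0 B:1 rd:0 wr:0>
#4 MEM src=r1,r4 held:FU  <A:1 Mu:2 Ld:0 B:1 rd:0 wr:0>
#5 BR src=r5,r5 held:RD_PORT  <A:1 Mu:2 Ld:0 B:1 rd:0 wr:0>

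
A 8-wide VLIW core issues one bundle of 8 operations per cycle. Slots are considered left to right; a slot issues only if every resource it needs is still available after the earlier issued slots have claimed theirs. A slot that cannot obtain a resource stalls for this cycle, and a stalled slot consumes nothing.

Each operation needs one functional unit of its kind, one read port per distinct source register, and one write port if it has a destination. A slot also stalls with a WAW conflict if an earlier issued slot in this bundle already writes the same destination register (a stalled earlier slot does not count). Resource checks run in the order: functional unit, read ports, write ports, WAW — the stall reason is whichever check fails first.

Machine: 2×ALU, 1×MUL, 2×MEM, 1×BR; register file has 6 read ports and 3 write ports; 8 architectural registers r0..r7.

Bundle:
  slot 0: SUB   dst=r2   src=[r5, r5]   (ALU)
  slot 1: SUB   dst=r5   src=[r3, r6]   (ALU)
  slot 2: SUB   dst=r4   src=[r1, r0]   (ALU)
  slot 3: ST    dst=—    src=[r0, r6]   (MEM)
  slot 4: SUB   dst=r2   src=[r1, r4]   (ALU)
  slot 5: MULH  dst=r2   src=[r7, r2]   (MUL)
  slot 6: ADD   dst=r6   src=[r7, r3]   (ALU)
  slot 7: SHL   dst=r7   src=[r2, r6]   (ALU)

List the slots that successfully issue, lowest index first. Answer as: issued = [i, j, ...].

slot 0 (ALU): ISSUE — free A1,Mu1,Ld2,B1 rp5 wp2
slot 1 (ALU): ISSUE — free A0,Mu1,Ld2,B1 rp3 wp1
slot 2 (ALU): stall FU — free A0,Mu1,Ld2,B1 rp3 wp1
slot 3 (MEM): ISSUE — free A0,Mu1,Ld1,B1 rp1 wp1
slot 4 (ALU): stall FU — free A0,Mu1,Ld1,B1 rp1 wp1
slot 5 (MUL): stall RD_PORT — free A0,Mu1,Ld1,B1 rp1 wp1
slot 6 (ALU): stall FU — free A0,Mu1,Ld1,B1 rp1 wp1
slot 7 (ALU): stall FU — free A0,Mu1,Ld1,B1 rp1 wp1

issued = [0, 1, 3]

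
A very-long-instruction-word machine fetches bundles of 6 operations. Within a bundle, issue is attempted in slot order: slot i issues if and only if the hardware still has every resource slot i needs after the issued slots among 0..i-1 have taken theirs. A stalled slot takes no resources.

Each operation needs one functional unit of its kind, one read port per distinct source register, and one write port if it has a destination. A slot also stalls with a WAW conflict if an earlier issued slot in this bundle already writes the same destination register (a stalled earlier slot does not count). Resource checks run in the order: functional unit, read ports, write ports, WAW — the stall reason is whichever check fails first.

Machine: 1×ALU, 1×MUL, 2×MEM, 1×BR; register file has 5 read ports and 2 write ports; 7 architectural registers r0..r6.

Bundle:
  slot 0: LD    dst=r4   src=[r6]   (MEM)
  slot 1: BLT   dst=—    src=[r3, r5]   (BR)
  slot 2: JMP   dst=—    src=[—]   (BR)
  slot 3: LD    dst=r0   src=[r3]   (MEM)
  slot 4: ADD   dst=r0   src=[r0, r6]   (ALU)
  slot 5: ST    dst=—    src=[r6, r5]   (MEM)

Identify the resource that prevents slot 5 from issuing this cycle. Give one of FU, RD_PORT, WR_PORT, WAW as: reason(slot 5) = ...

reason(slot 5) = FU

  0. MEM→r4 ⇒ go  {1A/1Mu/1Ld/1B | 4r 1w}
  1. BR ⇒ go  {1A/1Mu/1Ld/0B | 2r 1w}
  2. BR ⇒ no(FU)  {1A/1Mu/1Ld/0B | 2r 1w}
  3. MEM→r0 ⇒ go  {1A/1Mu/0Ld/0B | 1r 0w}
  4. ALU→r0 ⇒ no(RD_PORT)  {1A/1Mu/0Ld/0B | 1r 0w}
  5. MEM ⇒ no(FU)  {1A/1Mu/0Ld/0B | 1r 0w}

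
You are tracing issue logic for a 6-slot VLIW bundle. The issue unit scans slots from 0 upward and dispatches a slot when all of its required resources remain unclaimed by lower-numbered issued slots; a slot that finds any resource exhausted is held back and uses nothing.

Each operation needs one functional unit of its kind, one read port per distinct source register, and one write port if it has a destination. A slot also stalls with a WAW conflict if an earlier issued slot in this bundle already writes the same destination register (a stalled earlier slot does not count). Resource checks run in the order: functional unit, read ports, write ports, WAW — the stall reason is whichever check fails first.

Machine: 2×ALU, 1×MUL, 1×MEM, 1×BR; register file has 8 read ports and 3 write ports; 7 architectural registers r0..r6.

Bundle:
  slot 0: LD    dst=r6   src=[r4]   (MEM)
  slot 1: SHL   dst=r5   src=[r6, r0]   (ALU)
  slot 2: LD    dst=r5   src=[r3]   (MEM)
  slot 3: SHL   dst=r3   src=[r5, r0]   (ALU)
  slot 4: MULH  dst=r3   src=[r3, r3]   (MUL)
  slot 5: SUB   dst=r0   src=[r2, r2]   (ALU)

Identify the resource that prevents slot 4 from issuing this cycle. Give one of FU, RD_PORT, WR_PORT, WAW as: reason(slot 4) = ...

reason(slot 4) = WR_PORT

slot 0 (MEM): ISSUE — free A2,Mu1,Ld0,B1 rp7 wp2
slot 1 (ALU): ISSUE — free A1,Mu1,Ld0,B1 rp5 wp1
slot 2 (MEM): stall FU — free A1,Mu1,Ld0,B1 rp5 wp1
slot 3 (ALU): ISSUE — free A0,Mu1,Ld0,B1 rp3 wp0
slot 4 (MUL): stall WR_PORT — free A0,Mu1,Ld0,B1 rp3 wp0
slot 5 (ALU): stall FU — free A0,Mu1,Ld0,B1 rp3 wp0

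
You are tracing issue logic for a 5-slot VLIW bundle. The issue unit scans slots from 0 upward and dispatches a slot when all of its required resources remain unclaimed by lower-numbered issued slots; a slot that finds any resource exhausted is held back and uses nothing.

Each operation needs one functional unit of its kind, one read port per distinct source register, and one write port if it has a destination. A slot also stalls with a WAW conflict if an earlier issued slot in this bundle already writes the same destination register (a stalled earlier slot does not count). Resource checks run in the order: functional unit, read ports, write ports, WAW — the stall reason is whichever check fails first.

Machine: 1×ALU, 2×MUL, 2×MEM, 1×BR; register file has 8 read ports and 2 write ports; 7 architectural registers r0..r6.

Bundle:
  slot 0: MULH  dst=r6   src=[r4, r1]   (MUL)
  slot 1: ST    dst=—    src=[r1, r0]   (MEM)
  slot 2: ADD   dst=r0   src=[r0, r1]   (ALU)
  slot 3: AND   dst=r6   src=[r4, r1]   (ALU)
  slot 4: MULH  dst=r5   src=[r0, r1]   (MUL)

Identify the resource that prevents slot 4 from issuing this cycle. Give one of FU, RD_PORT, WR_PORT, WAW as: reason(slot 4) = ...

(0) want 1×MUL +2rd +1wr — yes → AL1|MU1|ME2|BR1|rd6|wr1
(1) want 1×MEM +2rd +0wr — yes → AL1|MU1|ME1|BR1|rd4|wr1
(2) want 1×ALU +2rd +1wr — yes → AL0|MU1|ME1|BR1|rd2|wr0
(3) want 1×ALU +2rd +1wr — FU → AL0|MU1|ME1|BR1|rd2|wr0
(4) want 1×MUL +2rd +1wr — WR_PORT → AL0|MU1|ME1|BR1|rd2|wr0

reason(slot 4) = WR_PORT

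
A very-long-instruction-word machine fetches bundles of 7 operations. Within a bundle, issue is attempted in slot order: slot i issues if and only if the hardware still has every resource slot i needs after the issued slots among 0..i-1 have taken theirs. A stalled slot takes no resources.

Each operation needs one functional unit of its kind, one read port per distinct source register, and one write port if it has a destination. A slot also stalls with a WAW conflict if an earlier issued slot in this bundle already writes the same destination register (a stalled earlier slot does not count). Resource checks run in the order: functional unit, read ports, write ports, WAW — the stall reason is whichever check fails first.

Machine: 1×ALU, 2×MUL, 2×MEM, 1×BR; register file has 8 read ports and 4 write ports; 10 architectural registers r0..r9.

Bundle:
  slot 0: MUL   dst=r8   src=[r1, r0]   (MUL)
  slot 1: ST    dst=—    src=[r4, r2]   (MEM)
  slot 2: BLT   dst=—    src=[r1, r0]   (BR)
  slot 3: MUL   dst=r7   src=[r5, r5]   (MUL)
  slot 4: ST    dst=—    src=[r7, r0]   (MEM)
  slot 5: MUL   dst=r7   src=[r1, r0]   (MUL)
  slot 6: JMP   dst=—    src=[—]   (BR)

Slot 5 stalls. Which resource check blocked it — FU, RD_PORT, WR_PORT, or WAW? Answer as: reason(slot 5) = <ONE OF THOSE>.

reason(slot 5) = FU

  0. MUL→r8 ⇒ go  {1A/1Mu/2Ld/1B | 6r 3w}
  1. MEM ⇒ go  {1A/1Mu/1Ld/1B | 4r 3w}
  2. BR ⇒ go  {1A/1Mu/1Ld/0B | 2r 3w}
  3. MUL→r7 ⇒ go  {1A/0Mu/1Ld/0B | 1r 2w}
  4. MEM ⇒ no(RD_PORT)  {1A/0Mu/1Ld/0B | 1r 2w}
  5. MUL→r7 ⇒ no(FU)  {1A/0Mu/1Ld/0B | 1r 2w}
  6. BR ⇒ no(FU)  {1A/0Mu/1Ld/0B | 1r 2w}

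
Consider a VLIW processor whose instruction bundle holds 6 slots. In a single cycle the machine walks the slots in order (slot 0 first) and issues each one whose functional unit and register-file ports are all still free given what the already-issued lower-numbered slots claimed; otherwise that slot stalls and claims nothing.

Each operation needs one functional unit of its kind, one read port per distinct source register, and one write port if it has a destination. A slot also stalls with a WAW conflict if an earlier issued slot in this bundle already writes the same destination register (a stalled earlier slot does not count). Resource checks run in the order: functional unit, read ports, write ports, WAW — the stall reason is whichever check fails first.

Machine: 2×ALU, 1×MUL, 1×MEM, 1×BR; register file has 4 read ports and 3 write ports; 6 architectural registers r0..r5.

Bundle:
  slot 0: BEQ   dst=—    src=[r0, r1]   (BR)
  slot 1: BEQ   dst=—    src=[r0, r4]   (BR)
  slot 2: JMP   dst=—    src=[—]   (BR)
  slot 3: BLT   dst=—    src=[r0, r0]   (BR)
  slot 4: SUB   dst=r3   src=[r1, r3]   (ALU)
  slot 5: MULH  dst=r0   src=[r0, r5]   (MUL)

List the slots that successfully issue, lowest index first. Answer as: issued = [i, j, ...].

issued = [0, 4]

slot 0 (BR): ISSUE — free A2,Mu1,Ld1,B0 rp2 wp3
slot 1 (BR): stall FU — free A2,Mu1,Ld1,B0 rp2 wp3
slot 2 (BR): stall FU — free A2,Mu1,Ld1,B0 rp2 wp3
slot 3 (BR): stall FU — free A2,Mu1,Ld1,B0 rp2 wp3
slot 4 (ALU): ISSUE — free A1,Mu1,Ld1,B0 rp0 wp2
slot 5 (MUL): stall RD_PORT — free A1,Mu1,Ld1,B0 rp0 wp2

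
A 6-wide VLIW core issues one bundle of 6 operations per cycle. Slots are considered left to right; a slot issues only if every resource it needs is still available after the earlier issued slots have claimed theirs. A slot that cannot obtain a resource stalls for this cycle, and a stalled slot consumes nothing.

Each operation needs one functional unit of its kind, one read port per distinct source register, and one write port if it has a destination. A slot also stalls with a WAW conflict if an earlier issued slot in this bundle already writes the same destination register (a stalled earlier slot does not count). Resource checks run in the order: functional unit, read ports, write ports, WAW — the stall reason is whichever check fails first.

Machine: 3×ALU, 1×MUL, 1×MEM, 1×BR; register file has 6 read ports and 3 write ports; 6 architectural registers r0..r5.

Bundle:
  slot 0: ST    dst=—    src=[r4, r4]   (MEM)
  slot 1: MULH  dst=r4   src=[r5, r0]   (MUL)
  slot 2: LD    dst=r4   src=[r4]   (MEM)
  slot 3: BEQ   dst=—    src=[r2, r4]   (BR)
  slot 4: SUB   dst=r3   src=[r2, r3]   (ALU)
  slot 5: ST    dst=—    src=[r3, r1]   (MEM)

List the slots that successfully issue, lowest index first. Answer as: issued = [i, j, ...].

  0. MEM ⇒ go  {3A/1Mu/0Ld/1B | 5r 3w}
  1. MUL→r4 ⇒ go  {3A/0Mu/0Ld/1B | 3r 2w}
  2. MEM→r4 ⇒ no(FU)  {3A/0Mu/0Ld/1B | 3r 2w}
  3. BR ⇒ go  {3A/0Mu/0Ld/0B | 1r 2w}
  4. ALU→r3 ⇒ no(RD_PORT)  {3A/0Mu/0Ld/0B | 1r 2w}
  5. MEM ⇒ no(FU)  {3A/0Mu/0Ld/0B | 1r 2w}

issued = [0, 1, 3]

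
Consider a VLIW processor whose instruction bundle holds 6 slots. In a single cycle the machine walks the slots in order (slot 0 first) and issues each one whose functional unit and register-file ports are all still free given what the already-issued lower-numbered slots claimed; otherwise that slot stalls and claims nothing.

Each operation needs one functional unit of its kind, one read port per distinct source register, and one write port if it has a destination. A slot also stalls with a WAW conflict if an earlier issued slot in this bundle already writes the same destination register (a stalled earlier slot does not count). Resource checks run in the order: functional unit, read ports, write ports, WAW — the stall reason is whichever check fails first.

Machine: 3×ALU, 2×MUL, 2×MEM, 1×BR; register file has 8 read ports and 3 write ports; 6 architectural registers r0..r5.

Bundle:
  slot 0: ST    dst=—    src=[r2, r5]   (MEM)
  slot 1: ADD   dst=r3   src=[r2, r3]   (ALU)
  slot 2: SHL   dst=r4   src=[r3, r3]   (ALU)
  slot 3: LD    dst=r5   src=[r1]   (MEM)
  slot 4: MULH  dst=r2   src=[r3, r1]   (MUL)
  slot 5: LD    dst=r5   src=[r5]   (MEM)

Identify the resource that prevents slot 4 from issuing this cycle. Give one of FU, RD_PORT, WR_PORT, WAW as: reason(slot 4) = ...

(0) want 1×MEM +2rd +0wr — yes → AL3|MU2|ME1|BR1|rd6|wr3
(1) want 1×ALU +2rd +1wr — yes → AL2|MU2|ME1|BR1|rd4|wr2
(2) want 1×ALU +1rd +1wr — yes → AL1|MU2|ME1|BR1|rd3|wr1
(3) want 1×MEM +1rd +1wr — yes → AL1|MU2|ME0|BR1|rd2|wr0
(4) want 1×MUL +2rd +1wr — WR_PORT → AL1|MU2|ME0|BR1|rd2|wr0
(5) want 1×MEM +1rd +1wr — FU → AL1|MU2|ME0|BR1|rd2|wr0

reason(slot 4) = WR_PORT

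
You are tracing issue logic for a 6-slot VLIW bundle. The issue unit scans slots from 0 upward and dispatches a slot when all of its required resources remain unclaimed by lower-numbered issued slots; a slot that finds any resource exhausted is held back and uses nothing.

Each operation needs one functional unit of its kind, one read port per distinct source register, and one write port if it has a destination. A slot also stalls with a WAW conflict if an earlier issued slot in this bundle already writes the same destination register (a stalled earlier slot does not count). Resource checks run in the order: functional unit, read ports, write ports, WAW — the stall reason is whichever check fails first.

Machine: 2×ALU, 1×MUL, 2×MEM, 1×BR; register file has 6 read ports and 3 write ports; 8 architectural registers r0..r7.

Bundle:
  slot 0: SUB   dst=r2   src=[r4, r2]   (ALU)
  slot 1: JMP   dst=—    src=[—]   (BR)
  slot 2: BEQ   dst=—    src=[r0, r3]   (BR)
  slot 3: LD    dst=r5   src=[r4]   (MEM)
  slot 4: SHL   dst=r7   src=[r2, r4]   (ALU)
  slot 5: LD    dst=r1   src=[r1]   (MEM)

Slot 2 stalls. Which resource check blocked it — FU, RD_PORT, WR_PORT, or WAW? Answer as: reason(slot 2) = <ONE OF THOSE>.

reason(slot 2) = FU

[0] ALU needs rd=2 wr=1: ok; after: ALU=1 MUL=1 MEM=2 BR=1, R=4, W=2
[1] BR needs rd=0 wr=0: ok; after: ALU=1 MUL=1 MEM=2 BR=0, R=4, W=2
[2] BR needs rd=2 wr=0: FU; after: ALU=1 MUL=1 MEM=2 BR=0, R=4, W=2
[3] MEM needs rd=1 wr=1: ok; after: ALU=1 MUL=1 MEM=1 BR=0, R=3, W=1
[4] ALU needs rd=2 wr=1: ok; after: ALU=0 MUL=1 MEM=1 BR=0, R=1, W=0
[5] MEM needs rd=1 wr=1: WR_PORT; after: ALU=0 MUL=1 MEM=1 BR=0, R=1, W=0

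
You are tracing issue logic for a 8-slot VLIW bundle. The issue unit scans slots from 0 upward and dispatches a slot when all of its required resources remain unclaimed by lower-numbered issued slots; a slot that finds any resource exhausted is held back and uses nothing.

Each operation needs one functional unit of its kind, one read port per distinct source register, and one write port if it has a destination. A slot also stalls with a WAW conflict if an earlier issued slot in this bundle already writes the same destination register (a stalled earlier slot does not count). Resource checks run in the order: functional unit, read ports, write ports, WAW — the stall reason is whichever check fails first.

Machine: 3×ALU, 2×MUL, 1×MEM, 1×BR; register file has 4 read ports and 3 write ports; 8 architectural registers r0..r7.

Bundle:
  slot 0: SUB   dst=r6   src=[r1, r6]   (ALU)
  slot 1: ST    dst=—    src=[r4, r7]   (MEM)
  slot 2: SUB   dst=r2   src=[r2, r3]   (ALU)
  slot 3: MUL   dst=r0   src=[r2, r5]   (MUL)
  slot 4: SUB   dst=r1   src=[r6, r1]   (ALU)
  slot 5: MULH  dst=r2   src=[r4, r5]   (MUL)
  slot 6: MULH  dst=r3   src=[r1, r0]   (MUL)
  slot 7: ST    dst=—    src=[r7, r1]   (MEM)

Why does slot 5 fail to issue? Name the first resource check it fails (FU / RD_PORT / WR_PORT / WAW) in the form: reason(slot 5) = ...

slot 0 (ALU): ISSUE — free A2,Mu2,Ld1,B1 rp2 wp2
slot 1 (MEM): ISSUE — free A2,Mu2,Ld0,B1 rp0 wp2
slot 2 (ALU): stall RD_PORT — free A2,Mu2,Ld0,B1 rp0 wp2
slot 3 (MUL): stall RD_PORT — free A2,Mu2,Ld0,B1 rp0 wp2
slot 4 (ALU): stall RD_PORT — free A2,Mu2,Ld0,B1 rp0 wp2
slot 5 (MUL): stall RD_PORT — free A2,Mu2,Ld0,B1 rp0 wp2
slot 6 (MUL): stall RD_PORT — free A2,Mu2,Ld0,B1 rp0 wp2
slot 7 (MEM): stall FU — free A2,Mu2,Ld0,B1 rp0 wp2

reason(slot 5) = RD_PORT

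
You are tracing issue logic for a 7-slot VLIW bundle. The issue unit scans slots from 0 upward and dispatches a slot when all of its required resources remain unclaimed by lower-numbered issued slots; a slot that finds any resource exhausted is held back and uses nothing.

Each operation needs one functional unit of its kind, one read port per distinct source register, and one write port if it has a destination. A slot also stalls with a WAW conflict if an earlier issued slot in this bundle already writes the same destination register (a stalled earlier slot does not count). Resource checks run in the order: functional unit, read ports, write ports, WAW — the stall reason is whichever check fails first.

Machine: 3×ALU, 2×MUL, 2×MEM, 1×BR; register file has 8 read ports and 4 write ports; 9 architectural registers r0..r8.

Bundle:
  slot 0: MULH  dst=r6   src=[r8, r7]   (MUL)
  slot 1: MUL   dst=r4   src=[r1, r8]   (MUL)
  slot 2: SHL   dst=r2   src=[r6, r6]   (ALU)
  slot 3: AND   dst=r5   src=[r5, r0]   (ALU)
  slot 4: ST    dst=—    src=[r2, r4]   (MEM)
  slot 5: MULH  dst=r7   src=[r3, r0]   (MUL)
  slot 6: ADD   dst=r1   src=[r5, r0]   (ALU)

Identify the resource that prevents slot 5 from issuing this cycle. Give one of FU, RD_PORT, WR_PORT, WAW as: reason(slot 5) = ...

slot 0 (MUL): ISSUE — free A3,Mu1,Ld2,B1 rp6 wp3
slot 1 (MUL): ISSUE — free A3,Mu0,Ld2,B1 rp4 wp2
slot 2 (ALU): ISSUE — free A2,Mu0,Ld2,B1 rp3 wp1
slot 3 (ALU): ISSUE — free A1,Mu0,Ld2,B1 rp1 wp0
slot 4 (MEM): stall RD_PORT — free A1,Mu0,Ld2,B1 rp1 wp0
slot 5 (MUL): stall FU — free A1,Mu0,Ld2,B1 rp1 wp0
slot 6 (ALU): stall RD_PORT — free A1,Mu0,Ld2,B1 rp1 wp0

reason(slot 5) = FU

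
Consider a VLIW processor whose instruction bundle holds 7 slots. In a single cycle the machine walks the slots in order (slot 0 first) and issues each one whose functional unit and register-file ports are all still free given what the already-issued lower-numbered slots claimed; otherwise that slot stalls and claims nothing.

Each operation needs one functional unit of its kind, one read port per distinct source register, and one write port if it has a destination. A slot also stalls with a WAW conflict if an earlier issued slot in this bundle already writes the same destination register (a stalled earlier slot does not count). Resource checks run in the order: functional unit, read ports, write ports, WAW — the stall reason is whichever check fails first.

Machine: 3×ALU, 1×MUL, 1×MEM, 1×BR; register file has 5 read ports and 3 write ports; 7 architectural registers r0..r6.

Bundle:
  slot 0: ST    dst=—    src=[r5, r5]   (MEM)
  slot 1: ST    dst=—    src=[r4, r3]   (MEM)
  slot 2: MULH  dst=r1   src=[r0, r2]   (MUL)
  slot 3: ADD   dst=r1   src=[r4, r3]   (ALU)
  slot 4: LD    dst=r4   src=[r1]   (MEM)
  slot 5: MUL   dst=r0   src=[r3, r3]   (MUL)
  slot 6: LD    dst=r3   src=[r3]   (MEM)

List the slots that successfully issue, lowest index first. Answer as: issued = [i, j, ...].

issued = [0, 2]

(0) want 1×MEM +1rd +0wr — yes → AL3|MU1|ME0|BR1|rd4|wr3
(1) want 1×MEM +2rd +0wr — FU → AL3|MU1|ME0|BR1|rd4|wr3
(2) want 1×MUL +2rd +1wr — yes → AL3|MU0|ME0|BR1|rd2|wr2
(3) want 1×ALU +2rd +1wr — WAW → AL3|MU0|ME0|BR1|rd2|wr2
(4) want 1×MEM +1rd +1wr — FU → AL3|MU0|ME0|BR1|rd2|wr2
(5) want 1×MUL +1rd +1wr — FU → AL3|MU0|ME0|BR1|rd2|wr2
(6) want 1×MEM +1rd +1wr — FU → AL3|MU0|ME0|BR1|rd2|wr2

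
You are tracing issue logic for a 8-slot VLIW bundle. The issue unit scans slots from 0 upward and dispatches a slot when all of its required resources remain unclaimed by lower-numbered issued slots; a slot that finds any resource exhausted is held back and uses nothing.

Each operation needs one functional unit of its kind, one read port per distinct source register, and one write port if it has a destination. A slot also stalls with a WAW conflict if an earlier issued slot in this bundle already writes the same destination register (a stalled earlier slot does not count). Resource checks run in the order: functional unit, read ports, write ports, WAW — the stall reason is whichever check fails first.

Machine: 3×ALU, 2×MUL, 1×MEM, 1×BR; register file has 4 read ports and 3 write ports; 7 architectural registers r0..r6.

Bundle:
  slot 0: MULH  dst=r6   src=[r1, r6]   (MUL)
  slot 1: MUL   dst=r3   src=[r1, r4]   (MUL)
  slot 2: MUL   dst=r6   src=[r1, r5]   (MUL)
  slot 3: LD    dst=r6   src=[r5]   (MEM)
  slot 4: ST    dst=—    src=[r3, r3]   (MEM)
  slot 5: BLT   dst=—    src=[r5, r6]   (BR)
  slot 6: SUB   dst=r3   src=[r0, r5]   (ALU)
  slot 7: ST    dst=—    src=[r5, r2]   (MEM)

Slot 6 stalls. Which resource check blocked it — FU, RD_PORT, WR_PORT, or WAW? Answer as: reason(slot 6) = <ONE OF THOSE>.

reason(slot 6) = RD_PORT

[0] MUL needs rd=2 wr=1: ok; after: ALU=3 MUL=1 MEM=1 BR=1, R=2, W=2
[1] MUL needs rd=2 wr=1: ok; after: ALU=3 MUL=0 MEM=1 BR=1, R=0, W=1
[2] MUL needs rd=2 wr=1: FU; after: ALU=3 MUL=0 MEM=1 BR=1, R=0, W=1
[3] MEM needs rd=1 wr=1: RD_PORT; after: ALU=3 MUL=0 MEM=1 BR=1, R=0, W=1
[4] MEM needs rd=1 wr=0: RD_PORT; after: ALU=3 MUL=0 MEM=1 BR=1, R=0, W=1
[5] BR needs rd=2 wr=0: RD_PORT; after: ALU=3 MUL=0 MEM=1 BR=1, R=0, W=1
[6] ALU needs rd=2 wr=1: RD_PORT; after: ALU=3 MUL=0 MEM=1 BR=1, R=0, W=1
[7] MEM needs rd=2 wr=0: RD_PORT; after: ALU=3 MUL=0 MEM=1 BR=1, R=0, W=1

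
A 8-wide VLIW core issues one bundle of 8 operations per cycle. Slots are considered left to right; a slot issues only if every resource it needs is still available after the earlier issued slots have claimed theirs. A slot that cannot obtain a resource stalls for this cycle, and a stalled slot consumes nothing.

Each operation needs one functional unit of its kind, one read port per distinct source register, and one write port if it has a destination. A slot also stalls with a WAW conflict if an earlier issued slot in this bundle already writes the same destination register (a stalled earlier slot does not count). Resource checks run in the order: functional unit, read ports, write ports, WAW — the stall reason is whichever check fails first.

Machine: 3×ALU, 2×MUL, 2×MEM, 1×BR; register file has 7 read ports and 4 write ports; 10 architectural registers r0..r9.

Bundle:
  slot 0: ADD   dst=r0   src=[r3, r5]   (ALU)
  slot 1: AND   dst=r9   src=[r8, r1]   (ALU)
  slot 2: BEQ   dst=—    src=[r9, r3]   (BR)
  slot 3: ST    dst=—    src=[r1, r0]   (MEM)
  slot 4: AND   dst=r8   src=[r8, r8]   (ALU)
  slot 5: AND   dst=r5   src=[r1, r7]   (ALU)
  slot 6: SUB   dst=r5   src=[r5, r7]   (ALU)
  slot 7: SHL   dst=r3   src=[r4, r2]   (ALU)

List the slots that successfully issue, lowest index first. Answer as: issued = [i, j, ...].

issued = [0, 1, 2, 4]

[0] ALU needs rd=2 wr=1: ok; after: ALU=2 MUL=2 MEM=2 BR=1, R=5, W=3
[1] ALU needs rd=2 wr=1: ok; after: ALU=1 MUL=2 MEM=2 BR=1, R=3, W=2
[2] BR needs rd=2 wr=0: ok; after: ALU=1 MUL=2 MEM=2 BR=0, R=1, W=2
[3] MEM needs rd=2 wr=0: RD_PORT; after: ALU=1 MUL=2 MEM=2 BR=0, R=1, W=2
[4] ALU needs rd=1 wr=1: ok; after: ALU=0 MUL=2 MEM=2 BR=0, R=0, W=1
[5] ALU needs rd=2 wr=1: FU; after: ALU=0 MUL=2 MEM=2 BR=0, R=0, W=1
[6] ALU needs rd=2 wr=1: FU; after: ALU=0 MUL=2 MEM=2 BR=0, R=0, W=1
[7] ALU needs rd=2 wr=1: FU; after: ALU=0 MUL=2 MEM=2 BR=0, R=0, W=1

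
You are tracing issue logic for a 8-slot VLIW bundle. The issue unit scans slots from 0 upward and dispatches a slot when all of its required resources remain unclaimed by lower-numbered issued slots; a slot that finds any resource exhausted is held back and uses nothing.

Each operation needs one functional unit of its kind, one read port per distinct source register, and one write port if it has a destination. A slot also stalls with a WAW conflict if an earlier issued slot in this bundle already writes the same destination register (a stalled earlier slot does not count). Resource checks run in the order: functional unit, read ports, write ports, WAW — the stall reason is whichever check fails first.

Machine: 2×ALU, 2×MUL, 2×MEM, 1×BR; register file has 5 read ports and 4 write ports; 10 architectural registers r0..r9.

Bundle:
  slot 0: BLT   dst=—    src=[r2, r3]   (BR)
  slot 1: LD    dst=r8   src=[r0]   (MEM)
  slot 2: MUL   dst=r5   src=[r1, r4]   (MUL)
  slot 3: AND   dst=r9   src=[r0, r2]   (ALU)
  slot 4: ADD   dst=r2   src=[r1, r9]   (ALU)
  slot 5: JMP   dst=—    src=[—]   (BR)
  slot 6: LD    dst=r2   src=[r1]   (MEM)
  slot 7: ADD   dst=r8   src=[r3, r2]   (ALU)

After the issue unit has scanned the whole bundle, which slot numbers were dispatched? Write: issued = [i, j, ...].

issued = [0, 1, 2]

#0 BR src=r2,r3 dispatched  <A:2 Mu:2 Ld:2 B:0 rd:3 wr:4>
#1 MEM src=r0 dispatched  <A:2 Mu:2 Ld:1 B:0 rd:2 wr:3>
#2 MUL src=r1,r4 dispatched  <A:2 Mu:1 Ld:1 B:0 rd:0 wr:2>
#3 ALU src=r0,r2 held:RD_PORT  <A:2 Mu:1 Ld:1 B:0 rd:0 wr:2>
#4 ALU src=r1,r9 held:RD_PORT  <A:2 Mu:1 Ld:1 B:0 rd:0 wr:2>
#5 BR src=- held:FU  <A:2 Mu:1 Ld:1 B:0 rd:0 wr:2>
#6 MEM src=r1 held:RD_PORT  <A:2 Mu:1 Ld:1 B:0 rd:0 wr:2>
#7 ALU src=r3,r2 held:RD_PORT  <A:2 Mu:1 Ld:1 B:0 rd:0 wr:2>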